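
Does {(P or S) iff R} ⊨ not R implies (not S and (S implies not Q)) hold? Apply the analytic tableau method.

Yes

Initial set: {((P or S) iff R); not (not R implies (not S and (S implies not Q)))}.
not (not R implies (not S and (S implies not Q))): α-rule — add not R, not (not S and (S implies not Q)).
((P or S) iff R): β-rule — branch into (P or S), R  //  not (P or S), not R.
  branch 1 (add (P or S), R):
    × closes — contains both R and not R.
  branch 2 (add not (P or S), not R):
    not (P or S): α-rule — add not P, not S.
    not (not S and (S implies not Q)): β-rule — branch into not not S  //  not (S implies not Q).
      branch 2.1 (add not not S):
        × closes — contains both S and not S.
      branch 2.2 (add not (S implies not Q)):
        not (S implies not Q): α-rule — add S, not not Q.
        × closes — contains both S and not S.
All 3 branches close.
Every branch closed, so the premises entail the conclusion.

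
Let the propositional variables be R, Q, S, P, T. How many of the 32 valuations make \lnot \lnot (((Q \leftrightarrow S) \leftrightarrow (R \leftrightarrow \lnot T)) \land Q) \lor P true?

20

Initial set: {(\lnot \lnot (((Q \leftrightarrow S) \leftrightarrow (R \leftrightarrow \lnot T)) \land Q) \lor P)}.
(\lnot \lnot (((Q \leftrightarrow S) \leftrightarrow (R \leftrightarrow \lnot T)) \land Q) \lor P): β-rule — branch into \lnot \lnot (((Q \leftrightarrow S) \leftrightarrow (R \leftrightarrow \lnot T)) \land Q)  //  P.
  branch 1 (add \lnot \lnot (((Q \leftrightarrow S) \leftrightarrow (R \leftrightarrow \lnot T)) \land Q)):
    \lnot \lnot (((Q \leftrightarrow S) \leftrightarrow (R \leftrightarrow \lnot T)) \land Q): drop double negation, giving (((Q \leftrightarrow S) \leftrightarrow (R \leftrightarrow \lnot T)) \land Q).
    (((Q \leftrightarrow S) \leftrightarrow (R \leftrightarrow \lnot T)) \land Q): α-rule — add ((Q \leftrightarrow S) \leftrightarrow (R \leftrightarrow \lnot T)), Q.
    ((Q \leftrightarrow S) \leftrightarrow (R \leftrightarrow \lnot T)): β-rule — branch into (Q \leftrightarrow S), (R \leftrightarrow \lnot T)  //  \lnot (Q \leftrightarrow S), \lnot (R \leftrightarrow \lnot T).
      branch 1.1 (add (Q \leftrightarrow S), (R \leftrightarrow \lnot T)):
        (Q \leftrightarrow S): β-rule — branch into Q, S  //  \lnot Q, \lnot S.
          branch 1.1.1 (add Q, S):
            (R \leftrightarrow \lnot T): β-rule — branch into R, \lnot T  //  \lnot R, \lnot \lnot T.
              branch 1.1.1.1 (add R, \lnot T):
                ○ open, literals {Q=1, R=1, S=1, T=0}.
              branch 1.1.1.2 (add \lnot R, \lnot \lnot T):
                ○ open, literals {Q=1, R=0, S=1, T=1}.
          branch 1.1.2 (add \lnot Q, \lnot S):
            × closes — contains both Q and \lnot Q.
      branch 1.2 (add \lnot (Q \leftrightarrow S), \lnot (R \leftrightarrow \lnot T)):
        \lnot (Q \leftrightarrow S): β-rule — branch into Q, \lnot S  //  \lnot Q, S.
          branch 1.2.1 (add Q, \lnot S):
            \lnot (R \leftrightarrow \lnot T): β-rule — branch into R, \lnot \lnot T  //  \lnot R, \lnot T.
              branch 1.2.1.1 (add R, \lnot \lnot T):
                ○ open, literals {Q=1, R=1, S=0, T=1}.
              branch 1.2.1.2 (add \lnot R, \lnot T):
                ○ open, literals {Q=1, R=0, S=0, T=0}.
          branch 1.2.2 (add \lnot Q, S):
            × closes — contains both Q and \lnot Q.
  branch 2 (add P):
    ○ open, literals {P=1}.
2 branches closed, 5 open.
Each open branch fixes some atoms; the unmentioned ones are free. Counting distinct full assignments: branch {Q=1, R=1, S=1, T=0} (P) contributes 2 new; branch {Q=1, R=0, S=1, T=1} (P) contributes 2 new; branch {Q=1, R=1, S=0, T=1} (P) contributes 2 new; branch {Q=1, R=0, S=0, T=0} (P) contributes 2 new; branch {P=1} (R, Q, S, T) contributes 12 new. Total: 20.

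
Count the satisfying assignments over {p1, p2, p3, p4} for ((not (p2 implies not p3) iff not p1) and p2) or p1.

10

Initial set: {(((not (p2 implies not p3) iff not p1) and p2) or p1)}.
(((not (p2 implies not p3) iff not p1) and p2) or p1): β-rule — branch into ((not (p2 implies not p3) iff not p1) and p2)  //  p1.
  branch 1 (add ((not (p2 implies not p3) iff not p1) and p2)):
    ((not (p2 implies not p3) iff not p1) and p2): α-rule — add (not (p2 implies not p3) iff not p1), p2.
    (not (p2 implies not p3) iff not p1): β-rule — branch into not (p2 implies not p3), not p1  //  not not (p2 implies not p3), not not p1.
      branch 1.1 (add not (p2 implies not p3), not p1):
        not (p2 implies not p3): α-rule — add p2, not not p3.
        ○ open, literals {p1=0, p2=1, p3=1}.
      branch 1.2 (add not not (p2 implies not p3), not not p1):
        not not (p2 implies not p3): β-rule — branch into not p2  //  not p3.
          branch 1.2.1 (add not p2):
            × closes — contains both p2 and not p2.
          branch 1.2.2 (add not p3):
            ○ open, literals {p1=1, p2=1, p3=0}.
  branch 2 (add p1):
    ○ open, literals {p1=1}.
1 branch closed, 3 open.
Each open branch fixes some atoms; the unmentioned ones are free. Counting distinct full assignments: branch {p1=0, p2=1, p3=1} (p4) contributes 2 new; branch {p1=1, p2=1, p3=0} (p4) contributes 2 new; branch {p1=1} (p2, p3, p4) contributes 6 new. Total: 10.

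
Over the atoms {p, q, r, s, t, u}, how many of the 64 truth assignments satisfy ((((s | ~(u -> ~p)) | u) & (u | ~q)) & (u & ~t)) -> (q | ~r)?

60

Initial set: {(((((s | ~(u -> ~p)) | u) & (u | ~q)) & (u & ~t)) -> (q | ~r))}.
(((((s | ~(u -> ~p)) | u) & (u | ~q)) & (u & ~t)) -> (q | ~r)): β-rule — branch into ~((((s | ~(u -> ~p)) | u) & (u | ~q)) & (u & ~t))  //  (q | ~r).
  branch 1 (add ~((((s | ~(u -> ~p)) | u) & (u | ~q)) & (u & ~t))):
    ~((((s | ~(u -> ~p)) | u) & (u | ~q)) & (u & ~t)): β-rule — branch into ~(((s | ~(u -> ~p)) | u) & (u | ~q))  //  ~(u & ~t).
      branch 1.1 (add ~(((s | ~(u -> ~p)) | u) & (u | ~q))):
        ~(((s | ~(u -> ~p)) | u) & (u | ~q)): β-rule — branch into ~((s | ~(u -> ~p)) | u)  //  ~(u | ~q).
          branch 1.1.1 (add ~((s | ~(u -> ~p)) | u)):
            ~((s | ~(u -> ~p)) | u): α-rule — add ~(s | ~(u -> ~p)), ~u.
            ~(s | ~(u -> ~p)): α-rule — add ~s, ~~(u -> ~p).
            ~~(u -> ~p): β-rule — branch into ~u  //  ~p.
              branch 1.1.1.1 (add ~u):
                ○ open, literals {s=F, u=F}.
              branch 1.1.1.2 (add ~p):
                ○ open, literals {p=F, s=F, u=F}.
          branch 1.1.2 (add ~(u | ~q)):
            ~(u | ~q): α-rule — add ~u, ~~q.
            ○ open, literals {q=T, u=F}.
      branch 1.2 (add ~(u & ~t)):
        ~(u & ~t): β-rule — branch into ~u  //  ~~t.
          branch 1.2.1 (add ~u):
            ○ open, literals {u=F}.
          branch 1.2.2 (add ~~t):
            ○ open, literals {t=T}.
  branch 2 (add (q | ~r)):
    (q | ~r): β-rule — branch into q  //  ~r.
      branch 2.1 (add q):
        ○ open, literals {q=T}.
      branch 2.2 (add ~r):
        ○ open, literals {r=F}.
0 branches closed, 7 open.
Each open branch fixes some atoms; the unmentioned ones are free. Counting distinct full assignments: branch {s=F, u=F} (p, q, r, t) contributes 16 new; branch {p=F, s=F, u=F} (q, r, t) contributes 0 new; branch {q=T, u=F} (p, r, s, t) contributes 8 new; branch {u=F} (p, q, r, s, t) contributes 8 new; branch {t=T} (p, q, r, s, u) contributes 16 new; branch {q=T} (p, r, s, t, u) contributes 8 new; branch {r=F} (p, q, s, t, u) contributes 4 new. Total: 60.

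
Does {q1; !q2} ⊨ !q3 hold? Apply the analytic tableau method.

No

Initial set: {q1; !q2; !!q3}.
○ open, literals {q1=true, q2=false, q3=true}.
0 branches closed, 1 open.
An open branch gives a countermodel: q1=true, q2=false, q3=true (unmentioned atoms arbitrary); the premises hold there but the conclusion fails.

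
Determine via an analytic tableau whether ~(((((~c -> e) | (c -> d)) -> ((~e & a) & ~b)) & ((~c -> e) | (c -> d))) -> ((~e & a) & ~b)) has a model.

Unsatisfiable

Initial set: {~(((((~c -> e) | (c -> d)) -> ((~e & a) & ~b)) & ((~c -> e) | (c -> d))) -> ((~e & a) & ~b))}.
~(((((~c -> e) | (c -> d)) -> ((~e & a) & ~b)) & ((~c -> e) | (c -> d))) -> ((~e & a) & ~b)): α-rule — add ((((~c -> e) | (c -> d)) -> ((~e & a) & ~b)) & ((~c -> e) | (c -> d))), ~((~e & a) & ~b).
((((~c -> e) | (c -> d)) -> ((~e & a) & ~b)) & ((~c -> e) | (c -> d))): α-rule — add (((~c -> e) | (c -> d)) -> ((~e & a) & ~b)), ((~c -> e) | (c -> d)).
~((~e & a) & ~b): β-rule — branch into ~(~e & a)  //  ~~b.
  branch 1 (add ~(~e & a)):
    (((~c -> e) | (c -> d)) -> ((~e & a) & ~b)): β-rule — branch into ~((~c -> e) | (c -> d))  //  ((~e & a) & ~b).
      branch 1.1 (add ~((~c -> e) | (c -> d))):
        ~((~c -> e) | (c -> d)): α-rule — add ~(~c -> e), ~(c -> d).
        ~(~c -> e): α-rule — add ~c, ~e.
        ~(c -> d): α-rule — add c, ~d.
        × closes — contains both c and ~c.
      branch 1.2 (add ((~e & a) & ~b)):
        ((~e & a) & ~b): α-rule — add (~e & a), ~b.
        (~e & a): α-rule — add ~e, a.
        ((~c -> e) | (c -> d)): β-rule — branch into (~c -> e)  //  (c -> d).
          branch 1.2.1 (add (~c -> e)):
            ~(~e & a): β-rule — branch into ~~e  //  ~a.
              branch 1.2.1.1 (add ~~e):
                × closes — contains both e and ~e.
              branch 1.2.1.2 (add ~a):
                × closes — contains both a and ~a.
          branch 1.2.2 (add (c -> d)):
            ~(~e & a): β-rule — branch into ~~e  //  ~a.
              branch 1.2.2.1 (add ~~e):
                × closes — contains both e and ~e.
              branch 1.2.2.2 (add ~a):
                × closes — contains both a and ~a.
  branch 2 (add ~~b):
    (((~c -> e) | (c -> d)) -> ((~e & a) & ~b)): β-rule — branch into ~((~c -> e) | (c -> d))  //  ((~e & a) & ~b).
      branch 2.1 (add ~((~c -> e) | (c -> d))):
        ~((~c -> e) | (c -> d)): α-rule — add ~(~c -> e), ~(c -> d).
        ~(~c -> e): α-rule — add ~c, ~e.
        ~(c -> d): α-rule — add c, ~d.
        × closes — contains both c and ~c.
      branch 2.2 (add ((~e & a) & ~b)):
        ((~e & a) & ~b): α-rule — add (~e & a), ~b.
        × closes — contains both b and ~b.
All 7 branches close.
Every branch closed; the formula is unsatisfiable.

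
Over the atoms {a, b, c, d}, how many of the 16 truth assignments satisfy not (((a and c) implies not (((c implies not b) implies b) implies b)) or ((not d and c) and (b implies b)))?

2

Initial set: {not (((a and c) implies not (((c implies not b) implies b) implies b)) or ((not d and c) and (b implies b)))}.
not (((a and c) implies not (((c implies not b) implies b) implies b)) or ((not d and c) and (b implies b))): α-rule — add not ((a and c) implies not (((c implies not b) implies b) implies b)), not ((not d and c) and (b implies b)).
not ((a and c) implies not (((c implies not b) implies b) implies b)): α-rule — add (a and c), not not (((c implies not b) implies b) implies b).
(a and c): α-rule — add a, c.
not ((not d and c) and (b implies b)): β-rule — branch into not (not d and c)  //  not (b implies b).
  branch 1 (add not (not d and c)):
    not not (((c implies not b) implies b) implies b): β-rule — branch into not ((c implies not b) implies b)  //  b.
      branch 1.1 (add not ((c implies not b) implies b)):
        not ((c implies not b) implies b): α-rule — add (c implies not b), not b.
        not (not d and c): β-rule — branch into not not d  //  not c.
          branch 1.1.1 (add not not d):
            (c implies not b): β-rule — branch into not c  //  not b.
              branch 1.1.1.1 (add not c):
                × closes — contains both c and not c.
              branch 1.1.1.2 (add not b):
                ○ open, literals {a=true, b=false, c=true, d=true}.
          branch 1.1.2 (add not c):
            × closes — contains both c and not c.
      branch 1.2 (add b):
        not (not d and c): β-rule — branch into not not d  //  not c.
          branch 1.2.1 (add not not d):
            ○ open, literals {a=true, b=true, c=true, d=true}.
          branch 1.2.2 (add not c):
            × closes — contains both c and not c.
  branch 2 (add not (b implies b)):
    not (b implies b): α-rule — add b, not b.
    × closes — contains both b and not b.
4 branches closed, 2 open.
Each open branch fixes some atoms; the unmentioned ones are free. Counting distinct full assignments: branch {a=true, b=false, c=true, d=true} (none free) contributes 1 new; branch {a=true, b=true, c=true, d=true} (none free) contributes 1 new. Total: 2.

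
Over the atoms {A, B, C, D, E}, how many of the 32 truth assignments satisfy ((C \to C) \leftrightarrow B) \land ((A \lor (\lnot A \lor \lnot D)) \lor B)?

16

Initial set: {(((C \to C) \leftrightarrow B) \land ((A \lor (\lnot A \lor \lnot D)) \lor B))}.
(((C \to C) \leftrightarrow B) \land ((A \lor (\lnot A \lor \lnot D)) \lor B)): α-rule — add ((C \to C) \leftrightarrow B), ((A \lor (\lnot A \lor \lnot D)) \lor B).
((C \to C) \leftrightarrow B): β-rule — branch into (C \to C), B  //  \lnot (C \to C), \lnot B.
  branch 1 (add (C \to C), B):
    ((A \lor (\lnot A \lor \lnot D)) \lor B): β-rule — branch into (A \lor (\lnot A \lor \lnot D))  //  B.
      branch 1.1 (add (A \lor (\lnot A \lor \lnot D))):
        (C \to C): β-rule — branch into \lnot C  //  C.
          branch 1.1.1 (add \lnot C):
            (A \lor (\lnot A \lor \lnot D)): β-rule — branch into A  //  (\lnot A \lor \lnot D).
              branch 1.1.1.1 (add A):
                ○ open, literals {A=T, B=T, C=F}.
              branch 1.1.1.2 (add (\lnot A \lor \lnot D)):
                (\lnot A \lor \lnot D): β-rule — branch into \lnot A  //  \lnot D.
                  branch 1.1.1.2.1 (add \lnot A):
                    ○ open, literals {A=F, B=T, C=F}.
                  branch 1.1.1.2.2 (add \lnot D):
                    ○ open, literals {B=T, C=F, D=F}.
          branch 1.1.2 (add C):
            (A \lor (\lnot A \lor \lnot D)): β-rule — branch into A  //  (\lnot A \lor \lnot D).
              branch 1.1.2.1 (add A):
                ○ open, literals {A=T, B=T, C=T}.
              branch 1.1.2.2 (add (\lnot A \lor \lnot D)):
                (\lnot A \lor \lnot D): β-rule — branch into \lnot A  //  \lnot D.
                  branch 1.1.2.2.1 (add \lnot A):
                    ○ open, literals {A=F, B=T, C=T}.
                  branch 1.1.2.2.2 (add \lnot D):
                    ○ open, literals {B=T, C=T, D=F}.
      branch 1.2 (add B):
        (C \to C): β-rule — branch into \lnot C  //  C.
          branch 1.2.1 (add \lnot C):
            ○ open, literals {B=T, C=F}.
          branch 1.2.2 (add C):
            ○ open, literals {B=T, C=T}.
  branch 2 (add \lnot (C \to C), \lnot B):
    \lnot (C \to C): α-rule — add C, \lnot C.
    × closes — contains both C and \lnot C.
1 branch closed, 8 open.
Each open branch fixes some atoms; the unmentioned ones are free. Counting distinct full assignments: branch {A=T, B=T, C=F} (D, E) contributes 4 new; branch {A=F, B=T, C=F} (D, E) contributes 4 new; branch {B=T, C=F, D=F} (A, E) contributes 0 new; branch {A=T, B=T, C=T} (D, E) contributes 4 new; branch {A=F, B=T, C=T} (D, E) contributes 4 new; branch {B=T, C=T, D=F} (A, E) contributes 0 new; branch {B=T, C=F} (A, D, E) contributes 0 new; branch {B=T, C=T} (A, D, E) contributes 0 new. Total: 16.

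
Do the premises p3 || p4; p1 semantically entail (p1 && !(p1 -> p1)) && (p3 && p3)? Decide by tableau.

No

Initial set: {T (p3 || p4); T p1; F ((p1 && !(p1 -> p1)) && (p3 && p3))}.
T (p3 || p4): β-rule — branch into T p3  //  T p4.
  branch 1 (add T p3):
    F ((p1 && !(p1 -> p1)) && (p3 && p3)): β-rule — branch into F (p1 && !(p1 -> p1))  //  F (p3 && p3).
      branch 1.1 (add F (p1 && !(p1 -> p1))):
        F (p1 && !(p1 -> p1)): β-rule — branch into F p1  //  F !(p1 -> p1).
          branch 1.1.1 (add F p1):
            × closes — contains both p1 and !p1.
          branch 1.1.2 (add F !(p1 -> p1)):
            F !(p1 -> p1): β-rule — branch into F p1  //  T p1.
              branch 1.1.2.1 (add F p1):
                × closes — contains both p1 and !p1.
              branch 1.1.2.2 (add T p1):
                ○ open, literals {p1=1, p3=1}.
      branch 1.2 (add F (p3 && p3)):
        F (p3 && p3): β-rule — branch into F p3  //  F p3.
          branch 1.2.1 (add F p3):
            × closes — contains both p3 and !p3.
          branch 1.2.2 (add F p3):
            × closes — contains both p3 and !p3.
  branch 2 (add T p4):
    F ((p1 && !(p1 -> p1)) && (p3 && p3)): β-rule — branch into F (p1 && !(p1 -> p1))  //  F (p3 && p3).
      branch 2.1 (add F (p1 && !(p1 -> p1))):
        F (p1 && !(p1 -> p1)): β-rule — branch into F p1  //  F !(p1 -> p1).
          branch 2.1.1 (add F p1):
            × closes — contains both p1 and !p1.
          branch 2.1.2 (add F !(p1 -> p1)):
            F !(p1 -> p1): β-rule — branch into F p1  //  T p1.
              branch 2.1.2.1 (add F p1):
                × closes — contains both p1 and !p1.
              branch 2.1.2.2 (add T p1):
                ○ open, literals {p1=1, p4=1}.
      branch 2.2 (add F (p3 && p3)):
        F (p3 && p3): β-rule — branch into F p3  //  F p3.
          branch 2.2.1 (add F p3):
            ○ open, literals {p1=1, p3=0, p4=1}.
          branch 2.2.2 (add F p3):
            ○ open, literals {p1=1, p3=0, p4=1}.
6 branches closed, 4 open.
An open branch gives a countermodel: p1=1, p3=1 (unmentioned atoms arbitrary); the premises hold there but the conclusion fails.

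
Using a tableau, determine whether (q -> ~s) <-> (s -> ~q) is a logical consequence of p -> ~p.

Yes

Initial set: {(p -> ~p); ~((q -> ~s) <-> (s -> ~q))}.
(p -> ~p): β-rule — branch into ~p  //  ~p.
  branch 1 (add ~p):
    ~((q -> ~s) <-> (s -> ~q)): β-rule — branch into (q -> ~s), ~(s -> ~q)  //  ~(q -> ~s), (s -> ~q).
      branch 1.1 (add (q -> ~s), ~(s -> ~q)):
        ~(s -> ~q): α-rule — add s, ~~q.
        (q -> ~s): β-rule — branch into ~q  //  ~s.
          branch 1.1.1 (add ~q):
            × closes — contains both q and ~q.
          branch 1.1.2 (add ~s):
            × closes — contains both s and ~s.
      branch 1.2 (add ~(q -> ~s), (s -> ~q)):
        ~(q -> ~s): α-rule — add q, ~~s.
        (s -> ~q): β-rule — branch into ~s  //  ~q.
          branch 1.2.1 (add ~s):
            × closes — contains both s and ~s.
          branch 1.2.2 (add ~q):
            × closes — contains both q and ~q.
  branch 2 (add ~p):
    ~((q -> ~s) <-> (s -> ~q)): β-rule — branch into (q -> ~s), ~(s -> ~q)  //  ~(q -> ~s), (s -> ~q).
      branch 2.1 (add (q -> ~s), ~(s -> ~q)):
        ~(s -> ~q): α-rule — add s, ~~q.
        (q -> ~s): β-rule — branch into ~q  //  ~s.
          branch 2.1.1 (add ~q):
            × closes — contains both q and ~q.
          branch 2.1.2 (add ~s):
            × closes — contains both s and ~s.
      branch 2.2 (add ~(q -> ~s), (s -> ~q)):
        ~(q -> ~s): α-rule — add q, ~~s.
        (s -> ~q): β-rule — branch into ~s  //  ~q.
          branch 2.2.1 (add ~s):
            × closes — contains both s and ~s.
          branch 2.2.2 (add ~q):
            × closes — contains both q and ~q.
All 8 branches close.
Every branch closed, so the premises entail the conclusion.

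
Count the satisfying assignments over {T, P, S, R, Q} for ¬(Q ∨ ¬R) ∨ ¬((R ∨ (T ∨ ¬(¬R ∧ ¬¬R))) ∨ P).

8

Initial set: {T (¬(Q ∨ ¬R) ∨ ¬((R ∨ (T ∨ ¬(¬R ∧ ¬¬R))) ∨ P))}.
T (¬(Q ∨ ¬R) ∨ ¬((R ∨ (T ∨ ¬(¬R ∧ ¬¬R))) ∨ P)): β-rule — branch into T ¬(Q ∨ ¬R)  //  T ¬((R ∨ (T ∨ ¬(¬R ∧ ¬¬R))) ∨ P).
  branch 1 (add T ¬(Q ∨ ¬R)):
    T ¬(Q ∨ ¬R): α-rule — add F Q, F ¬R.
    ○ open, literals {Q=false, R=true}.
  branch 2 (add T ¬((R ∨ (T ∨ ¬(¬R ∧ ¬¬R))) ∨ P)):
    T ¬((R ∨ (T ∨ ¬(¬R ∧ ¬¬R))) ∨ P): α-rule — add F (R ∨ (T ∨ ¬(¬R ∧ ¬¬R))), F P.
    F (R ∨ (T ∨ ¬(¬R ∧ ¬¬R))): α-rule — add F R, F (T ∨ ¬(¬R ∧ ¬¬R)).
    F (T ∨ ¬(¬R ∧ ¬¬R)): α-rule — add F T, F ¬(¬R ∧ ¬¬R).
    F ¬(¬R ∧ ¬¬R): α-rule — add T ¬R, T ¬¬R.
    T ¬¬R: drop double negation, giving T R.
    × closes — contains both R and ¬R.
1 branch closed, 1 open.
Each open branch fixes some atoms; the unmentioned ones are free. Counting distinct full assignments: branch {Q=false, R=true} (T, P, S) contributes 8 new. Total: 8.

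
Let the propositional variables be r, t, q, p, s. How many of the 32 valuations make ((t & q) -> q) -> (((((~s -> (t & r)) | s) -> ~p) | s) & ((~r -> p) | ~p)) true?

Initial set: {(((t & q) -> q) -> (((((~s -> (t & r)) | s) -> ~p) | s) & ((~r -> p) | ~p)))}.
(((t & q) -> q) -> (((((~s -> (t & r)) | s) -> ~p) | s) & ((~r -> p) | ~p))): β-rule — branch into ~((t & q) -> q)  //  (((((~s -> (t & r)) | s) -> ~p) | s) & ((~r -> p) | ~p)).
  branch 1 (add ~((t & q) -> q)):
    ~((t & q) -> q): α-rule — add (t & q), ~q.
    (t & q): α-rule — add t, q.
    × closes — contains both q and ~q.
  branch 2 (add (((((~s -> (t & r)) | s) -> ~p) | s) & ((~r -> p) | ~p))):
    (((((~s -> (t & r)) | s) -> ~p) | s) & ((~r -> p) | ~p)): α-rule — add ((((~s -> (t & r)) | s) -> ~p) | s), ((~r -> p) | ~p).
    ((((~s -> (t & r)) | s) -> ~p) | s): β-rule — branch into (((~s -> (t & r)) | s) -> ~p)  //  s.
      branch 2.1 (add (((~s -> (t & r)) | s) -> ~p)):
        ((~r -> p) | ~p): β-rule — branch into (~r -> p)  //  ~p.
          branch 2.1.1 (add (~r -> p)):
            (((~s -> (t & r)) | s) -> ~p): β-rule — branch into ~((~s -> (t & r)) | s)  //  ~p.
              branch 2.1.1.1 (add ~((~s -> (t & r)) | s)):
                ~((~s -> (t & r)) | s): α-rule — add ~(~s -> (t & r)), ~s.
                ~(~s -> (t & r)): α-rule — add ~s, ~(t & r).
                (~r -> p): β-rule — branch into ~~r  //  p.
                  branch 2.1.1.1.1 (add ~~r):
                    ~(t & r): β-rule — branch into ~t  //  ~r.
                      branch 2.1.1.1.1.1 (add ~t):
                        ○ open, literals {r=T, s=F, t=F}.
                      branch 2.1.1.1.1.2 (add ~r):
                        × closes — contains both r and ~r.
                  branch 2.1.1.1.2 (add p):
                    ~(t & r): β-rule — branch into ~t  //  ~r.
                      branch 2.1.1.1.2.1 (add ~t):
                        ○ open, literals {p=T, s=F, t=F}.
                      branch 2.1.1.1.2.2 (add ~r):
                        ○ open, literals {p=T, r=F, s=F}.
              branch 2.1.1.2 (add ~p):
                (~r -> p): β-rule — branch into ~~r  //  p.
                  branch 2.1.1.2.1 (add ~~r):
                    ○ open, literals {p=F, r=T}.
                  branch 2.1.1.2.2 (add p):
                    × closes — contains both p and ~p.
          branch 2.1.2 (add ~p):
            (((~s -> (t & r)) | s) -> ~p): β-rule — branch into ~((~s -> (t & r)) | s)  //  ~p.
              branch 2.1.2.1 (add ~((~s -> (t & r)) | s)):
                ~((~s -> (t & r)) | s): α-rule — add ~(~s -> (t & r)), ~s.
                ~(~s -> (t & r)): α-rule — add ~s, ~(t & r).
                ~(t & r): β-rule — branch into ~t  //  ~r.
                  branch 2.1.2.1.1 (add ~t):
                    ○ open, literals {p=F, s=F, t=F}.
                  branch 2.1.2.1.2 (add ~r):
                    ○ open, literals {p=F, r=F, s=F}.
              branch 2.1.2.2 (add ~p):
                ○ open, literals {p=F}.
      branch 2.2 (add s):
        ((~r -> p) | ~p): β-rule — branch into (~r -> p)  //  ~p.
          branch 2.2.1 (add (~r -> p)):
            (~r -> p): β-rule — branch into ~~r  //  p.
              branch 2.2.1.1 (add ~~r):
                ○ open, literals {r=T, s=T}.
              branch 2.2.1.2 (add p):
                ○ open, literals {p=T, s=T}.
          branch 2.2.2 (add ~p):
            ○ open, literals {p=F, s=T}.
3 branches closed, 10 open.
Each open branch fixes some atoms; the unmentioned ones are free. Counting distinct full assignments: branch {r=T, s=F, t=F} (q, p) contributes 4 new; branch {p=T, s=F, t=F} (r, q) contributes 2 new; branch {p=T, r=F, s=F} (t, q) contributes 2 new; branch {p=F, r=T} (t, q, s) contributes 6 new; branch {p=F, s=F, t=F} (r, q) contributes 2 new; branch {p=F, r=F, s=F} (t, q) contributes 2 new; branch {p=F} (r, t, q, s) contributes 4 new; branch {r=T, s=T} (t, q, p) contributes 4 new; branch {p=T, s=T} (r, t, q) contributes 4 new; branch {p=F, s=T} (r, t, q) contributes 0 new. Total: 30.

30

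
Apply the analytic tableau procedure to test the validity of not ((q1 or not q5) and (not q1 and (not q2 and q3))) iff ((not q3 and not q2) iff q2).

Not valid

Assume the negation and expand:
Initial set: {not (not ((q1 or not q5) and (not q1 and (not q2 and q3))) iff ((not q3 and not q2) iff q2))}.
not (not ((q1 or not q5) and (not q1 and (not q2 and q3))) iff ((not q3 and not q2) iff q2)): β-rule — branch into not ((q1 or not q5) and (not q1 and (not q2 and q3))), not ((not q3 and not q2) iff q2)  //  not not ((q1 or not q5) and (not q1 and (not q2 and q3))), ((not q3 and not q2) iff q2).
  branch 1 (add not ((q1 or not q5) and (not q1 and (not q2 and q3))), not ((not q3 and not q2) iff q2)):
    not ((q1 or not q5) and (not q1 and (not q2 and q3))): β-rule — branch into not (q1 or not q5)  //  not (not q1 and (not q2 and q3)).
      branch 1.1 (add not (q1 or not q5)):
        not (q1 or not q5): α-rule — add not q1, not not q5.
        not ((not q3 and not q2) iff q2): β-rule — branch into (not q3 and not q2), not q2  //  not (not q3 and not q2), q2.
          branch 1.1.1 (add (not q3 and not q2), not q2):
            (not q3 and not q2): α-rule — add not q3, not q2.
            ○ open, literals {q1=false, q2=false, q3=false, q5=true}.
          branch 1.1.2 (add not (not q3 and not q2), q2):
            not (not q3 and not q2): β-rule — branch into not not q3  //  not not q2.
              branch 1.1.2.1 (add not not q3):
                ○ open, literals {q1=false, q2=true, q3=true, q5=true}.
              branch 1.1.2.2 (add not not q2):
                ○ open, literals {q1=false, q2=true, q5=true}.
      branch 1.2 (add not (not q1 and (not q2 and q3))):
        not ((not q3 and not q2) iff q2): β-rule — branch into (not q3 and not q2), not q2  //  not (not q3 and not q2), q2.
          branch 1.2.1 (add (not q3 and not q2), not q2):
            (not q3 and not q2): α-rule — add not q3, not q2.
            not (not q1 and (not q2 and q3)): β-rule — branch into not not q1  //  not (not q2 and q3).
              branch 1.2.1.1 (add not not q1):
                ○ open, literals {q1=true, q2=false, q3=false}.
              branch 1.2.1.2 (add not (not q2 and q3)):
                not (not q2 and q3): β-rule — branch into not not q2  //  not q3.
                  branch 1.2.1.2.1 (add not not q2):
                    × closes — contains both q2 and not q2.
                  branch 1.2.1.2.2 (add not q3):
                    ○ open, literals {q2=false, q3=false}.
          branch 1.2.2 (add not (not q3 and not q2), q2):
            not (not q1 and (not q2 and q3)): β-rule — branch into not not q1  //  not (not q2 and q3).
              branch 1.2.2.1 (add not not q1):
                not (not q3 and not q2): β-rule — branch into not not q3  //  not not q2.
                  branch 1.2.2.1.1 (add not not q3):
                    ○ open, literals {q1=true, q2=true, q3=true}.
                  branch 1.2.2.1.2 (add not not q2):
                    ○ open, literals {q1=true, q2=true}.
              branch 1.2.2.2 (add not (not q2 and q3)):
                not (not q3 and not q2): β-rule — branch into not not q3  //  not not q2.
                  branch 1.2.2.2.1 (add not not q3):
                    not (not q2 and q3): β-rule — branch into not not q2  //  not q3.
                      branch 1.2.2.2.1.1 (add not not q2):
                        ○ open, literals {q2=true, q3=true}.
                      branch 1.2.2.2.1.2 (add not q3):
                        × closes — contains both q3 and not q3.
                  branch 1.2.2.2.2 (add not not q2):
                    not (not q2 and q3): β-rule — branch into not not q2  //  not q3.
                      branch 1.2.2.2.2.1 (add not not q2):
                        ○ open, literals {q2=true}.
                      branch 1.2.2.2.2.2 (add not q3):
                        ○ open, literals {q2=true, q3=false}.
  branch 2 (add not not ((q1 or not q5) and (not q1 and (not q2 and q3))), ((not q3 and not q2) iff q2)):
    not not ((q1 or not q5) and (not q1 and (not q2 and q3))): α-rule — add (q1 or not q5), (not q1 and (not q2 and q3)).
    (not q1 and (not q2 and q3)): α-rule — add not q1, (not q2 and q3).
    (not q2 and q3): α-rule — add not q2, q3.
    ((not q3 and not q2) iff q2): β-rule — branch into (not q3 and not q2), q2  //  not (not q3 and not q2), not q2.
      branch 2.1 (add (not q3 and not q2), q2):
        × closes — contains both q2 and not q2.
      branch 2.2 (add not (not q3 and not q2), not q2):
        (q1 or not q5): β-rule — branch into q1  //  not q5.
          branch 2.2.1 (add q1):
            × closes — contains both q1 and not q1.
          branch 2.2.2 (add not q5):
            not (not q3 and not q2): β-rule — branch into not not q3  //  not not q2.
              branch 2.2.2.1 (add not not q3):
                ○ open, literals {q1=false, q2=false, q3=true, q5=false}.
              branch 2.2.2.2 (add not not q2):
                × closes — contains both q2 and not q2.
5 branches closed, 11 open.
An open branch gives a countermodel: q1=false, q2=false, q3=false, q5=true (unmentioned atoms arbitrary); under it the original formula is false.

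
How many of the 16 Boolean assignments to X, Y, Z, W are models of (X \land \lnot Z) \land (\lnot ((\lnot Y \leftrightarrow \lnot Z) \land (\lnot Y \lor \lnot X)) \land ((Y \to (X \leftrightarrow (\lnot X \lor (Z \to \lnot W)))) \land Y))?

Initial set: {((X \land \lnot Z) \land (\lnot ((\lnot Y \leftrightarrow \lnot Z) \land (\lnot Y \lor \lnot X)) \land ((Y \to (X \leftrightarrow (\lnot X \lor (Z \to \lnot W)))) \land Y)))}.
((X \land \lnot Z) \land (\lnot ((\lnot Y \leftrightarrow \lnot Z) \land (\lnot Y \lor \lnot X)) \land ((Y \to (X \leftrightarrow (\lnot X \lor (Z \to \lnot W)))) \land Y))): α-rule — add (X \land \lnot Z), (\lnot ((\lnot Y \leftrightarrow \lnot Z) \land (\lnot Y \lor \lnot X)) \land ((Y \to (X \leftrightarrow (\lnot X \lor (Z \to \lnot W)))) \land Y)).
(X \land \lnot Z): α-rule — add X, \lnot Z.
(\lnot ((\lnot Y \leftrightarrow \lnot Z) \land (\lnot Y \lor \lnot X)) \land ((Y \to (X \leftrightarrow (\lnot X \lor (Z \to \lnot W)))) \land Y)): α-rule — add \lnot ((\lnot Y \leftrightarrow \lnot Z) \land (\lnot Y \lor \lnot X)), ((Y \to (X \leftrightarrow (\lnot X \lor (Z \to \lnot W)))) \land Y).
((Y \to (X \leftrightarrow (\lnot X \lor (Z \to \lnot W)))) \land Y): α-rule — add (Y \to (X \leftrightarrow (\lnot X \lor (Z \to \lnot W)))), Y.
\lnot ((\lnot Y \leftrightarrow \lnot Z) \land (\lnot Y \lor \lnot X)): β-rule — branch into \lnot (\lnot Y \leftrightarrow \lnot Z)  //  \lnot (\lnot Y \lor \lnot X).
  branch 1 (add \lnot (\lnot Y \leftrightarrow \lnot Z)):
    (Y \to (X \leftrightarrow (\lnot X \lor (Z \to \lnot W)))): β-rule — branch into \lnot Y  //  (X \leftrightarrow (\lnot X \lor (Z \to \lnot W))).
      branch 1.1 (add \lnot Y):
        × closes — contains both Y and \lnot Y.
      branch 1.2 (add (X \leftrightarrow (\lnot X \lor (Z \to \lnot W)))):
        \lnot (\lnot Y \leftrightarrow \lnot Z): β-rule — branch into \lnot Y, \lnot \lnot Z  //  \lnot \lnot Y, \lnot Z.
          branch 1.2.1 (add \lnot Y, \lnot \lnot Z):
            × closes — contains both Y and \lnot Y.
          branch 1.2.2 (add \lnot \lnot Y, \lnot Z):
            (X \leftrightarrow (\lnot X \lor (Z \to \lnot W))): β-rule — branch into X, (\lnot X \lor (Z \to \lnot W))  //  \lnot X, \lnot (\lnot X \lor (Z \to \lnot W)).
              branch 1.2.2.1 (add X, (\lnot X \lor (Z \to \lnot W))):
                (\lnot X \lor (Z \to \lnot W)): β-rule — branch into \lnot X  //  (Z \to \lnot W).
                  branch 1.2.2.1.1 (add \lnot X):
                    × closes — contains both X and \lnot X.
                  branch 1.2.2.1.2 (add (Z \to \lnot W)):
                    (Z \to \lnot W): β-rule — branch into \lnot Z  //  \lnot W.
                      branch 1.2.2.1.2.1 (add \lnot Z):
                        ○ open, literals {X=1, Y=1, Z=0}.
                      branch 1.2.2.1.2.2 (add \lnot W):
                        ○ open, literals {W=0, X=1, Y=1, Z=0}.
              branch 1.2.2.2 (add \lnot X, \lnot (\lnot X \lor (Z \to \lnot W))):
                × closes — contains both X and \lnot X.
  branch 2 (add \lnot (\lnot Y \lor \lnot X)):
    \lnot (\lnot Y \lor \lnot X): α-rule — add \lnot \lnot Y, \lnot \lnot X.
    (Y \to (X \leftrightarrow (\lnot X \lor (Z \to \lnot W)))): β-rule — branch into \lnot Y  //  (X \leftrightarrow (\lnot X \lor (Z \to \lnot W))).
      branch 2.1 (add \lnot Y):
        × closes — contains both Y and \lnot Y.
      branch 2.2 (add (X \leftrightarrow (\lnot X \lor (Z \to \lnot W)))):
        (X \leftrightarrow (\lnot X \lor (Z \to \lnot W))): β-rule — branch into X, (\lnot X \lor (Z \to \lnot W))  //  \lnot X, \lnot (\lnot X \lor (Z \to \lnot W)).
          branch 2.2.1 (add X, (\lnot X \lor (Z \to \lnot W))):
            (\lnot X \lor (Z \to \lnot W)): β-rule — branch into \lnot X  //  (Z \to \lnot W).
              branch 2.2.1.1 (add \lnot X):
                × closes — contains both X and \lnot X.
              branch 2.2.1.2 (add (Z \to \lnot W)):
                (Z \to \lnot W): β-rule — branch into \lnot Z  //  \lnot W.
                  branch 2.2.1.2.1 (add \lnot Z):
                    ○ open, literals {X=1, Y=1, Z=0}.
                  branch 2.2.1.2.2 (add \lnot W):
                    ○ open, literals {W=0, X=1, Y=1, Z=0}.
          branch 2.2.2 (add \lnot X, \lnot (\lnot X \lor (Z \to \lnot W))):
            × closes — contains both X and \lnot X.
7 branches closed, 4 open.
Each open branch fixes some atoms; the unmentioned ones are free. Counting distinct full assignments: branch {X=1, Y=1, Z=0} (W) contributes 2 new; branch {W=0, X=1, Y=1, Z=0} (none free) contributes 0 new; branch {X=1, Y=1, Z=0} (W) contributes 0 new; branch {W=0, X=1, Y=1, Z=0} (none free) contributes 0 new. Total: 2.

2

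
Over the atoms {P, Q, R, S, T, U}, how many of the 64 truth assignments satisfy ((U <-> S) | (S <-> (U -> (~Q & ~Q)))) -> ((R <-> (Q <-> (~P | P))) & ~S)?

Initial set: {(((U <-> S) | (S <-> (U -> (~Q & ~Q)))) -> ((R <-> (Q <-> (~P | P))) & ~S))}.
(((U <-> S) | (S <-> (U -> (~Q & ~Q)))) -> ((R <-> (Q <-> (~P | P))) & ~S)): β-rule — branch into ~((U <-> S) | (S <-> (U -> (~Q & ~Q))))  //  ((R <-> (Q <-> (~P | P))) & ~S).
  branch 1 (add ~((U <-> S) | (S <-> (U -> (~Q & ~Q))))):
    ~((U <-> S) | (S <-> (U -> (~Q & ~Q)))): α-rule — add ~(U <-> S), ~(S <-> (U -> (~Q & ~Q))).
    ~(U <-> S): β-rule — branch into U, ~S  //  ~U, S.
      branch 1.1 (add U, ~S):
        ~(S <-> (U -> (~Q & ~Q))): β-rule — branch into S, ~(U -> (~Q & ~Q))  //  ~S, (U -> (~Q & ~Q)).
          branch 1.1.1 (add S, ~(U -> (~Q & ~Q))):
            × closes — contains both S and ~S.
          branch 1.1.2 (add ~S, (U -> (~Q & ~Q))):
            (U -> (~Q & ~Q)): β-rule — branch into ~U  //  (~Q & ~Q).
              branch 1.1.2.1 (add ~U):
                × closes — contains both U and ~U.
              branch 1.1.2.2 (add (~Q & ~Q)):
                (~Q & ~Q): α-rule — add ~Q, ~Q.
                ○ open, literals {Q=F, S=F, U=T}.
      branch 1.2 (add ~U, S):
        ~(S <-> (U -> (~Q & ~Q))): β-rule — branch into S, ~(U -> (~Q & ~Q))  //  ~S, (U -> (~Q & ~Q)).
          branch 1.2.1 (add S, ~(U -> (~Q & ~Q))):
            ~(U -> (~Q & ~Q)): α-rule — add U, ~(~Q & ~Q).
            × closes — contains both U and ~U.
          branch 1.2.2 (add ~S, (U -> (~Q & ~Q))):
            × closes — contains both S and ~S.
  branch 2 (add ((R <-> (Q <-> (~P | P))) & ~S)):
    ((R <-> (Q <-> (~P | P))) & ~S): α-rule — add (R <-> (Q <-> (~P | P))), ~S.
    (R <-> (Q <-> (~P | P))): β-rule — branch into R, (Q <-> (~P | P))  //  ~R, ~(Q <-> (~P | P)).
      branch 2.1 (add R, (Q <-> (~P | P))):
        (Q <-> (~P | P)): β-rule — branch into Q, (~P | P)  //  ~Q, ~(~P | P).
          branch 2.1.1 (add Q, (~P | P)):
            (~P | P): β-rule — branch into ~P  //  P.
              branch 2.1.1.1 (add ~P):
                ○ open, literals {P=F, Q=T, R=T, S=F}.
              branch 2.1.1.2 (add P):
                ○ open, literals {P=T, Q=T, R=T, S=F}.
          branch 2.1.2 (add ~Q, ~(~P | P)):
            ~(~P | P): α-rule — add ~~P, ~P.
            × closes — contains both P and ~P.
      branch 2.2 (add ~R, ~(Q <-> (~P | P))):
        ~(Q <-> (~P | P)): β-rule — branch into Q, ~(~P | P)  //  ~Q, (~P | P).
          branch 2.2.1 (add Q, ~(~P | P)):
            ~(~P | P): α-rule — add ~~P, ~P.
            × closes — contains both P and ~P.
          branch 2.2.2 (add ~Q, (~P | P)):
            (~P | P): β-rule — branch into ~P  //  P.
              branch 2.2.2.1 (add ~P):
                ○ open, literals {P=F, Q=F, R=F, S=F}.
              branch 2.2.2.2 (add P):
                ○ open, literals {P=T, Q=F, R=F, S=F}.
6 branches closed, 5 open.
Each open branch fixes some atoms; the unmentioned ones are free. Counting distinct full assignments: branch {Q=F, S=F, U=T} (P, R, T) contributes 8 new; branch {P=F, Q=T, R=T, S=F} (T, U) contributes 4 new; branch {P=T, Q=T, R=T, S=F} (T, U) contributes 4 new; branch {P=F, Q=F, R=F, S=F} (T, U) contributes 2 new; branch {P=T, Q=F, R=F, S=F} (T, U) contributes 2 new. Total: 20.

20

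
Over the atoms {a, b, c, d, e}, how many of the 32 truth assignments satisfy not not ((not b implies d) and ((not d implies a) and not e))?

Initial set: {T not not ((not b implies d) and ((not d implies a) and not e))}.
T not not ((not b implies d) and ((not d implies a) and not e)): drop double negation, giving T ((not b implies d) and ((not d implies a) and not e)).
T ((not b implies d) and ((not d implies a) and not e)): α-rule — add T (not b implies d), T ((not d implies a) and not e).
T ((not d implies a) and not e): α-rule — add T (not d implies a), T not e.
T (not b implies d): β-rule — branch into F not b  //  T d.
  branch 1 (add F not b):
    T (not d implies a): β-rule — branch into F not d  //  T a.
      branch 1.1 (add F not d):
        ○ open, literals {b=T, d=T, e=F}.
      branch 1.2 (add T a):
        ○ open, literals {a=T, b=T, e=F}.
  branch 2 (add T d):
    T (not d implies a): β-rule — branch into F not d  //  T a.
      branch 2.1 (add F not d):
        ○ open, literals {d=T, e=F}.
      branch 2.2 (add T a):
        ○ open, literals {a=T, d=T, e=F}.
0 branches closed, 4 open.
Each open branch fixes some atoms; the unmentioned ones are free. Counting distinct full assignments: branch {b=T, d=T, e=F} (a, c) contributes 4 new; branch {a=T, b=T, e=F} (c, d) contributes 2 new; branch {d=T, e=F} (a, b, c) contributes 4 new; branch {a=T, d=T, e=F} (b, c) contributes 0 new. Total: 10.

10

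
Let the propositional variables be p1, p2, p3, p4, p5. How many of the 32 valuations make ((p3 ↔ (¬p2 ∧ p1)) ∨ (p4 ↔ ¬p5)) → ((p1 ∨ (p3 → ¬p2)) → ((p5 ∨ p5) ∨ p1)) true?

Initial set: {T (((p3 ↔ (¬p2 ∧ p1)) ∨ (p4 ↔ ¬p5)) → ((p1 ∨ (p3 → ¬p2)) → ((p5 ∨ p5) ∨ p1)))}.
T (((p3 ↔ (¬p2 ∧ p1)) ∨ (p4 ↔ ¬p5)) → ((p1 ∨ (p3 → ¬p2)) → ((p5 ∨ p5) ∨ p1))): β-rule — branch into F ((p3 ↔ (¬p2 ∧ p1)) ∨ (p4 ↔ ¬p5))  //  T ((p1 ∨ (p3 → ¬p2)) → ((p5 ∨ p5) ∨ p1)).
  branch 1 (add F ((p3 ↔ (¬p2 ∧ p1)) ∨ (p4 ↔ ¬p5))):
    F ((p3 ↔ (¬p2 ∧ p1)) ∨ (p4 ↔ ¬p5)): α-rule — add F (p3 ↔ (¬p2 ∧ p1)), F (p4 ↔ ¬p5).
    F (p3 ↔ (¬p2 ∧ p1)): β-rule — branch into T p3, F (¬p2 ∧ p1)  //  F p3, T (¬p2 ∧ p1).
      branch 1.1 (add T p3, F (¬p2 ∧ p1)):
        F (p4 ↔ ¬p5): β-rule — branch into T p4, F ¬p5  //  F p4, T ¬p5.
          branch 1.1.1 (add T p4, F ¬p5):
            F (¬p2 ∧ p1): β-rule — branch into F ¬p2  //  F p1.
              branch 1.1.1.1 (add F ¬p2):
                ○ open, literals {p2=true, p3=true, p4=true, p5=true}.
              branch 1.1.1.2 (add F p1):
                ○ open, literals {p1=false, p3=true, p4=true, p5=true}.
          branch 1.1.2 (add F p4, T ¬p5):
            F (¬p2 ∧ p1): β-rule — branch into F ¬p2  //  F p1.
              branch 1.1.2.1 (add F ¬p2):
                ○ open, literals {p2=true, p3=true, p4=false, p5=false}.
              branch 1.1.2.2 (add F p1):
                ○ open, literals {p1=false, p3=true, p4=false, p5=false}.
      branch 1.2 (add F p3, T (¬p2 ∧ p1)):
        T (¬p2 ∧ p1): α-rule — add T ¬p2, T p1.
        F (p4 ↔ ¬p5): β-rule — branch into T p4, F ¬p5  //  F p4, T ¬p5.
          branch 1.2.1 (add T p4, F ¬p5):
            ○ open, literals {p1=true, p2=false, p3=false, p4=true, p5=true}.
          branch 1.2.2 (add F p4, T ¬p5):
            ○ open, literals {p1=true, p2=false, p3=false, p4=false, p5=false}.
  branch 2 (add T ((p1 ∨ (p3 → ¬p2)) → ((p5 ∨ p5) ∨ p1))):
    T ((p1 ∨ (p3 → ¬p2)) → ((p5 ∨ p5) ∨ p1)): β-rule — branch into F (p1 ∨ (p3 → ¬p2))  //  T ((p5 ∨ p5) ∨ p1).
      branch 2.1 (add F (p1 ∨ (p3 → ¬p2))):
        F (p1 ∨ (p3 → ¬p2)): α-rule — add F p1, F (p3 → ¬p2).
        F (p3 → ¬p2): α-rule — add T p3, F ¬p2.
        ○ open, literals {p1=false, p2=true, p3=true}.
      branch 2.2 (add T ((p5 ∨ p5) ∨ p1)):
        T ((p5 ∨ p5) ∨ p1): β-rule — branch into T (p5 ∨ p5)  //  T p1.
          branch 2.2.1 (add T (p5 ∨ p5)):
            T (p5 ∨ p5): β-rule — branch into T p5  //  T p5.
              branch 2.2.1.1 (add T p5):
                ○ open, literals {p5=true}.
              branch 2.2.1.2 (add T p5):
                ○ open, literals {p5=true}.
          branch 2.2.2 (add T p1):
            ○ open, literals {p1=true}.
0 branches closed, 10 open.
Each open branch fixes some atoms; the unmentioned ones are free. Counting distinct full assignments: branch {p2=true, p3=true, p4=true, p5=true} (p1) contributes 2 new; branch {p1=false, p3=true, p4=true, p5=true} (p2) contributes 1 new; branch {p2=true, p3=true, p4=false, p5=false} (p1) contributes 2 new; branch {p1=false, p3=true, p4=false, p5=false} (p2) contributes 1 new; branch {p1=true, p2=false, p3=false, p4=true, p5=true} (none free) contributes 1 new; branch {p1=true, p2=false, p3=false, p4=false, p5=false} (none free) contributes 1 new; branch {p1=false, p2=true, p3=true} (p4, p5) contributes 2 new; branch {p5=true} (p1, p2, p3, p4) contributes 11 new; branch {p5=true} (p1, p2, p3, p4) contributes 0 new; branch {p1=true} (p2, p3, p4, p5) contributes 6 new. Total: 27.

27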